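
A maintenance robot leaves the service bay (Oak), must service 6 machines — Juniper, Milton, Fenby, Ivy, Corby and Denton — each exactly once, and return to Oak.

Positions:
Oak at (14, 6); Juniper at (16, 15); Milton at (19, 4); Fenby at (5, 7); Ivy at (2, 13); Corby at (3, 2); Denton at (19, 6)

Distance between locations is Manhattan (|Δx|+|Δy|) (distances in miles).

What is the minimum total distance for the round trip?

66 miles — the shortest possible round trip.

Oak-Juniper-Milton-Fenby-Ivy-Corby-Denton-Oak: 11+14+17+9+12+20+5 = 88
Oak-Juniper-Milton-Fenby-Ivy-Denton-Corby-Oak: 11+14+17+9+24+20+15 = 110
Oak-Juniper-Milton-Fenby-Corby-Ivy-Denton-Oak: 11+14+17+7+12+24+5 = 90
Oak-Juniper-Milton-Fenby-Corby-Denton-Ivy-Oak: 11+14+17+7+20+24+19 = 112
Oak-Juniper-Milton-Fenby-Denton-Ivy-Corby-Oak: 11+14+17+15+24+12+15 = 108
Oak-Juniper-Milton-Fenby-Denton-Corby-Ivy-Oak: 11+14+17+15+20+12+19 = 108
Oak-Juniper-Milton-Ivy-Fenby-Corby-Denton-Oak: 11+14+26+9+7+20+5 = 92
Oak-Juniper-Milton-Ivy-Fenby-Denton-Corby-Oak: 11+14+26+9+15+20+15 = 110
… (352 more)
Oak-Milton-Denton-Juniper-Ivy-Corby-Fenby-Oak: 7+2+12+16+12+7+10 = 66  ← best
The minimum is 66.
One optimal route: Oak → Milton → Denton → Juniper → Ivy → Corby → Fenby → Oak (or its reverse).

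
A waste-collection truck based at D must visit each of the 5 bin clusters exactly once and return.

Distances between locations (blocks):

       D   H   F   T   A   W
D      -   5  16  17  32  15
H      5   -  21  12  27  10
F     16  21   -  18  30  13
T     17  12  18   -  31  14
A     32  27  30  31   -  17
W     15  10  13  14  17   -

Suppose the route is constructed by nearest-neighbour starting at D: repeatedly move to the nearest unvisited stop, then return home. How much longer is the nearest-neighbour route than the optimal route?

D: H=5, W=15, F=16, T=17, A=32 ⇒ H
H: W=10, T=12, F=21, A=27 ⇒ W
W: F=13, T=14, A=17 ⇒ F
F: T=18, A=30 ⇒ T
T: A=31 ⇒ A
NN route D → H → W → F → T → A → D costs 109.
Optimal: D → H → T → A → W → F → D costs 94 (by enumerating all 60 distinct tours).
Excess = 109 − 94 = 15.

Excess over optimum: 15 blocks.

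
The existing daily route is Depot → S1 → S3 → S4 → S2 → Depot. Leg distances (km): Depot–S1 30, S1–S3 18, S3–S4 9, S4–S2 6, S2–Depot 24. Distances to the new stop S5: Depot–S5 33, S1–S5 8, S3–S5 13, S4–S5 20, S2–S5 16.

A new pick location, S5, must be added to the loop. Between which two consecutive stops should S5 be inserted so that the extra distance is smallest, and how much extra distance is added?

Insertion cost between consecutive stops i–j is d(i,S5) + d(S5,j) − d(i,j):
  between Depot and S1: 33 + 8 − 30 = 11
  between S1 and S3: 8 + 13 − 18 = 3
  between S3 and S4: 13 + 20 − 9 = 24
  between S4 and S2: 20 + 16 − 6 = 30
  between S2 and Depot: 16 + 33 − 24 = 25
Cheapest insertion is between S1 and S3, adding 3.
New total = 87 + 3 = 90.

Minimum extra distance: 3 km, inserting S5 between S1 and S3.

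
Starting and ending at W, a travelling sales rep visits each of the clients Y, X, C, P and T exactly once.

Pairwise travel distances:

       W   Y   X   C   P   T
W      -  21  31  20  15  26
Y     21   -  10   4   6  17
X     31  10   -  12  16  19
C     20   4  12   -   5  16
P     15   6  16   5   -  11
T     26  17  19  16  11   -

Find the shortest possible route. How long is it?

79 — the shortest possible round trip.

With 5 stops there are 5!/2 = 60 distinct round trips (a route and its reverse cost the same).
W-Y-X-C-P-T-W: 21+10+12+5+11+26 = 85
W-Y-X-C-T-P-W: 21+10+12+16+11+15 = 85
W-Y-X-P-C-T-W: 21+10+16+5+16+26 = 94
W-Y-X-P-T-C-W: 21+10+16+11+16+20 = 94
W-Y-X-T-C-P-W: 21+10+19+16+5+15 = 86
W-Y-X-T-P-C-W: 21+10+19+11+5+20 = 86
W-Y-C-X-P-T-W: 21+4+12+16+11+26 = 90
W-Y-C-X-T-P-W: 21+4+12+19+11+15 = 82
W-Y-C-P-X-T-W: 21+4+5+16+19+26 = 91
W-Y-C-P-T-X-W: 21+4+5+11+19+31 = 91
W-Y-C-T-X-P-W: 21+4+16+19+16+15 = 91
W-Y-C-T-P-X-W: 21+4+16+11+16+31 = 99
W-Y-P-X-C-T-W: 21+6+16+12+16+26 = 97
W-Y-P-X-T-C-W: 21+6+16+19+16+20 = 98
… (46 more)
W-C-Y-X-T-P-W: 20+4+10+19+11+15 = 79  ← best
The minimum is 79.
One optimal route: W → C → Y → X → T → P → W (or its reverse).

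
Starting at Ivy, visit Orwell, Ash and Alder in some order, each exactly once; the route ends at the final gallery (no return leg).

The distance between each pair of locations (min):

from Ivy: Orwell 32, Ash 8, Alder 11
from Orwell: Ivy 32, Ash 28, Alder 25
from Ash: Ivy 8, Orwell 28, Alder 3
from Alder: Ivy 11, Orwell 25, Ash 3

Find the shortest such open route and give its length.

There are 3! = 6 possible orderings.
Ivy → Orwell → Ash → Alder: 32+28+3 = 63
Ivy → Orwell → Alder → Ash: 32+25+3 = 60
Ivy → Ash → Orwell → Alder: 8+28+25 = 61
Ivy → Ash → Alder → Orwell: 8+3+25 = 36
Ivy → Alder → Orwell → Ash: 11+25+28 = 64
Ivy → Alder → Ash → Orwell: 11+3+28 = 42
The minimum is 36.
One shortest path: Ivy → Ash → Alder → Orwell.

36 min — the minimum one-way total.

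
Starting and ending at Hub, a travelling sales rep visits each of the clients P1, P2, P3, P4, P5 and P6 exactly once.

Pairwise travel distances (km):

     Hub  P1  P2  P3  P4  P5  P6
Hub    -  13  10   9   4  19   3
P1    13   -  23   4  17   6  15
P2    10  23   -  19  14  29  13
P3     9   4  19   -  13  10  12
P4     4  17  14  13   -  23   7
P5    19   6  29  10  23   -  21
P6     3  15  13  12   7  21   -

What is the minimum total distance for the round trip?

Shortest round trip = 71 km.

With 6 stops there are 6!/2 = 360 distinct round trips (a route and its reverse cost the same).
Hub-P1-P2-P3-P4-P5-P6-Hub: 13+23+19+13+23+21+3 = 115
Hub-P1-P2-P3-P4-P6-P5-Hub: 13+23+19+13+7+21+19 = 115
Hub-P1-P2-P3-P5-P4-P6-Hub: 13+23+19+10+23+7+3 = 98
Hub-P1-P2-P3-P5-P6-P4-Hub: 13+23+19+10+21+7+4 = 97
Hub-P1-P2-P3-P6-P4-P5-Hub: 13+23+19+12+7+23+19 = 116
Hub-P1-P2-P3-P6-P5-P4-Hub: 13+23+19+12+21+23+4 = 115
Hub-P1-P2-P4-P3-P5-P6-Hub: 13+23+14+13+10+21+3 = 97
Hub-P1-P2-P4-P3-P6-P5-Hub: 13+23+14+13+12+21+19 = 115
… (352 more)
Hub-P2-P3-P1-P5-P6-P4-Hub: 10+19+4+6+21+7+4 = 71  ← best
The minimum is 71.
One optimal route: Hub → P2 → P3 → P1 → P5 → P6 → P4 → Hub (or its reverse).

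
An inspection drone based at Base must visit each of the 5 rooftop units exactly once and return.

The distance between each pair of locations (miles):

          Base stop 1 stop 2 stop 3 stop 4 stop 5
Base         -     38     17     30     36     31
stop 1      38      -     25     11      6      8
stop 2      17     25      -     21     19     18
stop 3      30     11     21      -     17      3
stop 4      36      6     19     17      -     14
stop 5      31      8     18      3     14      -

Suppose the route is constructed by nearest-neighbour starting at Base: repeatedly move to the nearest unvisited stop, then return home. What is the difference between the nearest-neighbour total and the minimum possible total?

From Base: stop 2=17, stop 3=30, stop 5=31, stop 4=36, stop 1=38 → choose stop 2 (17).
From stop 2: stop 5=18, stop 4=19, stop 3=21, stop 1=25 → choose stop 5 (18).
From stop 5: stop 3=3, stop 1=8, stop 4=14 → choose stop 3 (3).
From stop 3: stop 1=11, stop 4=17 → choose stop 1 (11).
From stop 1: stop 4=6 → choose stop 4 (6).
NN route Base → stop 2 → stop 5 → stop 3 → stop 1 → stop 4 → Base costs 91.
Optimal: Base → stop 2 → stop 4 → stop 1 → stop 5 → stop 3 → Base costs 83 (by enumerating all 60 distinct tours).
Excess = 91 − 83 = 8.

Excess over optimum: 8 miles.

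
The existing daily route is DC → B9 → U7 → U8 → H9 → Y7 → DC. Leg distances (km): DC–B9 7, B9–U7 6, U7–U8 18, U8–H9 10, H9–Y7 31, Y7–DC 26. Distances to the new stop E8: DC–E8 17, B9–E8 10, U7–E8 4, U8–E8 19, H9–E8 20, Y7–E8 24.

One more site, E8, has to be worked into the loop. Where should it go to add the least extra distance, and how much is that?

Insertion cost between consecutive stops i–j is d(i,E8) + d(E8,j) − d(i,j):
  between DC and B9: 17 + 10 − 7 = 20
  between B9 and U7: 10 + 4 − 6 = 8
  between U7 and U8: 4 + 19 − 18 = 5
  between U8 and H9: 19 + 20 − 10 = 29
  between H9 and Y7: 20 + 24 − 31 = 13
  between Y7 and DC: 24 + 17 − 26 = 15
Cheapest insertion is between U7 and U8, adding 5.
New total = 98 + 5 = 103.

Minimum extra distance: 5 km, inserting E8 between U7 and U8.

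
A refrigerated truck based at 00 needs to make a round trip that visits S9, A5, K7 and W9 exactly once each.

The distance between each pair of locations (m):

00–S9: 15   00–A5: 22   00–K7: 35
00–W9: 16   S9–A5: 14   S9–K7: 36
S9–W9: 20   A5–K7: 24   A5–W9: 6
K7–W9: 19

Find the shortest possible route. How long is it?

Minimum total distance: 88 m.

There are 12 distinct closed tours to check (reversals are equivalent).
00→S9→A5→K7→W9→00: 15+14+24+19+16 = 88
00→S9→A5→W9→K7→00: 15+14+6+19+35 = 89
00→S9→K7→A5→W9→00: 15+36+24+6+16 = 97
00→S9→K7→W9→A5→00: 15+36+19+6+22 = 98
00→S9→W9→A5→K7→00: 15+20+6+24+35 = 100
00→S9→W9→K7→A5→00: 15+20+19+24+22 = 100
00→A5→S9→K7→W9→00: 22+14+36+19+16 = 107
00→A5→S9→W9→K7→00: 22+14+20+19+35 = 110
00→A5→K7→S9→W9→00: 22+24+36+20+16 = 118
00→A5→W9→S9→K7→00: 22+6+20+36+35 = 119
00→K7→S9→A5→W9→00: 35+36+14+6+16 = 107
00→K7→A5→S9→W9→00: 35+24+14+20+16 = 109
The minimum is 88.
One optimal route: 00 → S9 → A5 → K7 → W9 → 00 (or its reverse).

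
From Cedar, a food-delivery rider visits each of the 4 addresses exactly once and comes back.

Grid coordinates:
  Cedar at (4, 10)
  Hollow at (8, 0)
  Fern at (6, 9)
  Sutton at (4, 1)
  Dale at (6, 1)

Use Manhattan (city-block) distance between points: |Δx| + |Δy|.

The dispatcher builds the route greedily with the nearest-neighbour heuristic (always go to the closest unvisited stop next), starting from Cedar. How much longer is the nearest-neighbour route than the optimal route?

4 longer than the optimal tour.

Cedar: Fern=3, Sutton=9, Dale=11, Hollow=14 ⇒ Fern
Fern: Dale=8, Sutton=10, Hollow=11 ⇒ Dale
Dale: Sutton=2, Hollow=3 ⇒ Sutton
Sutton: Hollow=5 ⇒ Hollow
NN route Cedar → Fern → Dale → Sutton → Hollow → Cedar costs 32.
Optimal: Cedar → Fern → Hollow → Dale → Sutton → Cedar costs 28 (by enumerating all 12 distinct tours).
Excess = 32 − 28 = 4.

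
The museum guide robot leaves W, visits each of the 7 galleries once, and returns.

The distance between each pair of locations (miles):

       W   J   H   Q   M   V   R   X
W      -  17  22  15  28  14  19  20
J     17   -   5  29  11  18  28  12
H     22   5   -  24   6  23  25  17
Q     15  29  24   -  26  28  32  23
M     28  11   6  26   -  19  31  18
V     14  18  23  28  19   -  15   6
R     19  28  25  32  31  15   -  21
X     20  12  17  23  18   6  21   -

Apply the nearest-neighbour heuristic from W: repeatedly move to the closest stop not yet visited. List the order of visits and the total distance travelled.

Total distance 120 miles via the nearest-neighbour route W → V → X → J → H → M → Q → R → W.

At W the remaining stops are V 14, Q 15, J 17, R 19, X 20, H 22, M 28; go to V.
At V the remaining stops are X 6, R 15, J 18, M 19, H 23, Q 28; go to X.
At X the remaining stops are J 12, H 17, M 18, R 21, Q 23; go to J.
At J the remaining stops are H 5, M 11, R 28, Q 29; go to H.
At H the remaining stops are M 6, Q 24, R 25; go to M.
At M the remaining stops are Q 26, R 31; go to Q.
At Q the remaining stops are R 32; go to R.
Return R→W: 19.
Total = 14 + 6 + 12 + 5 + 6 + 26 + 32 + 19 = 120.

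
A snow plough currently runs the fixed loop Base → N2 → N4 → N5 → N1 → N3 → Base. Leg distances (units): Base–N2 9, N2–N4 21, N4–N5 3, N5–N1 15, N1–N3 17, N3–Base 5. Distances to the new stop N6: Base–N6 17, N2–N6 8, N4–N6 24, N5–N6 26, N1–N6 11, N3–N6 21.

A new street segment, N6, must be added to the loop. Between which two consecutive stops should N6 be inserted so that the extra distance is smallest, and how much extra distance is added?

Minimum extra distance: 11, inserting N6 between N2 and N4.

Insertion cost between consecutive stops i–j is d(i,N6) + d(N6,j) − d(i,j):
  between Base and N2: 17 + 8 − 9 = 16
  between N2 and N4: 8 + 24 − 21 = 11
  between N4 and N5: 24 + 26 − 3 = 47
  between N5 and N1: 26 + 11 − 15 = 22
  between N1 and N3: 11 + 21 − 17 = 15
  between N3 and Base: 21 + 17 − 5 = 33
Cheapest insertion is between N2 and N4, adding 11.
New total = 70 + 11 = 81.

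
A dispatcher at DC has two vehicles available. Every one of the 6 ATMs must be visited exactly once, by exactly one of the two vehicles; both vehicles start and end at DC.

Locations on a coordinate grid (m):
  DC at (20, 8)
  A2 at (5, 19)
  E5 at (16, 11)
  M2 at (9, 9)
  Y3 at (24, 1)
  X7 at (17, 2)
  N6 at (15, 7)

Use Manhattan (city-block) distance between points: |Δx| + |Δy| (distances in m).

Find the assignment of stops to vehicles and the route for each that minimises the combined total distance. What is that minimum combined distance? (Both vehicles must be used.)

Check every non-empty split of the stops between the two vehicles; for each half take its own optimal tour:
  {A2} + {E5, M2, Y3, X7, N6}: 52 + 50 = 102
  {E5} + {A2, M2, Y3, X7, N6}: 14 + 74 = 88
  {A2, E5} + {M2, Y3, X7, N6}: 52 + 46 = 98
  {M2} + {A2, E5, Y3, X7, N6}: 24 + 74 = 98
  {A2, M2} + {E5, Y3, X7, N6}: 52 + 38 = 90
  {E5, M2} + {A2, Y3, X7, N6}: 28 + 74 = 102
  … (31 splits in total)
  {Y3, X7} + {A2, E5, M2, N6}: 28 + 54 = 82  ← best
Best: vehicle 1 DC → Y3 → X7 → DC = 28; vehicle 2 DC → E5 → A2 → M2 → N6 → DC = 54; combined 82.

Minimum combined distance: 82 m.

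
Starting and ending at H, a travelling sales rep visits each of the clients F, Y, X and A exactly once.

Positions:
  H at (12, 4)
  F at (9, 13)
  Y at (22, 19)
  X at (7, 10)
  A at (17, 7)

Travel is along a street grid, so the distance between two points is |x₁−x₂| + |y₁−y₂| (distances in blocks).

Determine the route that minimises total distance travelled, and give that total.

H→F→Y→X→A→H: 12+19+24+13+8 = 76
H→F→Y→A→X→H: 12+19+17+13+11 = 72
H→F→X→Y→A→H: 12+5+24+17+8 = 66
H→F→X→A→Y→H: 12+5+13+17+25 = 72
H→F→A→Y→X→H: 12+14+17+24+11 = 78
H→F→A→X→Y→H: 12+14+13+24+25 = 88
H→Y→F→X→A→H: 25+19+5+13+8 = 70
H→Y→F→A→X→H: 25+19+14+13+11 = 82
H→Y→X→F→A→H: 25+24+5+14+8 = 76
H→Y→A→F→X→H: 25+17+14+5+11 = 72
H→X→F→Y→A→H: 11+5+19+17+8 = 60
H→X→Y→F→A→H: 11+24+19+14+8 = 76
The minimum is 60.
One optimal route: H → X → F → Y → A → H (or its reverse).

Minimum total distance: 60 blocks.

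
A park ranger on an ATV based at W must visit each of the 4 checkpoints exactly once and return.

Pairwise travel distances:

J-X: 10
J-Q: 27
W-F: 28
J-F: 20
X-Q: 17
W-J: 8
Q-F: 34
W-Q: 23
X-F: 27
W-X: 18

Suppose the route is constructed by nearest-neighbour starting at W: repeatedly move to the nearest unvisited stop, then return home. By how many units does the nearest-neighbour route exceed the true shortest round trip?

W: J=8, X=18, Q=23, F=28 ⇒ J
J: X=10, F=20, Q=27 ⇒ X
X: Q=17, F=27 ⇒ Q
Q: F=34 ⇒ F
NN route W → J → X → Q → F → W costs 97.
Optimal: W → J → F → X → Q → W costs 95 (by enumerating all 12 distinct tours).
Excess = 97 − 95 = 2.

The nearest-neighbour route is 2 longer than optimal.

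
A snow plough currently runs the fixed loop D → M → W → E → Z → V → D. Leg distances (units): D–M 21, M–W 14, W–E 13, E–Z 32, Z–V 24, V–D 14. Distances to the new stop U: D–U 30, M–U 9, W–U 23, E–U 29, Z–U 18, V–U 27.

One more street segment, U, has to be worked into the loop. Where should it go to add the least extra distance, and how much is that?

Minimum extra distance: 15, inserting U between E and Z.

Insertion cost between consecutive stops i–j is d(i,U) + d(U,j) − d(i,j):
  between D and M: 30 + 9 − 21 = 18
  between M and W: 9 + 23 − 14 = 18
  between W and E: 23 + 29 − 13 = 39
  between E and Z: 29 + 18 − 32 = 15
  between Z and V: 18 + 27 − 24 = 21
  between V and D: 27 + 30 − 14 = 43
Cheapest insertion is between E and Z, adding 15.
New total = 118 + 15 = 133.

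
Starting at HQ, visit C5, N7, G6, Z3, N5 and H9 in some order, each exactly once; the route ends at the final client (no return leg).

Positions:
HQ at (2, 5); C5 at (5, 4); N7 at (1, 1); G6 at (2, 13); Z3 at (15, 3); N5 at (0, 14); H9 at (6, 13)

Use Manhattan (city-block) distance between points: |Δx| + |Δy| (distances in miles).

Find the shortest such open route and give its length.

Shortest open route: 47 miles.

There are 6! = 720 possible orderings.
HQ - C5 - N7 - G6 - Z3 - N5 - H9: 4+7+13+23+26+7 = 80
HQ - C5 - N7 - G6 - Z3 - H9 - N5: 4+7+13+23+19+7 = 73
HQ - C5 - N7 - G6 - N5 - Z3 - H9: 4+7+13+3+26+19 = 72
HQ - C5 - N7 - G6 - N5 - H9 - Z3: 4+7+13+3+7+19 = 53
HQ - C5 - N7 - G6 - H9 - Z3 - N5: 4+7+13+4+19+26 = 73
HQ - C5 - N7 - G6 - H9 - N5 - Z3: 4+7+13+4+7+26 = 61
HQ - C5 - N7 - Z3 - G6 - N5 - H9: 4+7+16+23+3+7 = 60
HQ - C5 - N7 - Z3 - G6 - H9 - N5: 4+7+16+23+4+7 = 61
… (712 more)
HQ - N7 - N5 - G6 - H9 - C5 - Z3: 5+14+3+4+10+11 = 47  ← best
The minimum is 47.
One shortest path: HQ → N7 → N5 → G6 → H9 → C5 → Z3.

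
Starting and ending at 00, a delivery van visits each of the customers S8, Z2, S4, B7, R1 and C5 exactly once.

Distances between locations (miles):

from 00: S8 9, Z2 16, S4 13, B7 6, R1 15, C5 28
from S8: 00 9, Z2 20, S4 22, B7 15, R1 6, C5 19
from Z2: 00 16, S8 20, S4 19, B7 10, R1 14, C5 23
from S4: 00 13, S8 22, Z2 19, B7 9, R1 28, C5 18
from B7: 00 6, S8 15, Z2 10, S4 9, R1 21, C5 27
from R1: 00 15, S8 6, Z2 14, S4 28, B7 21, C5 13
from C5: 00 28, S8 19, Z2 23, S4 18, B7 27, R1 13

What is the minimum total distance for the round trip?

With 6 stops there are 6!/2 = 360 distinct round trips (a route and its reverse cost the same).
00-S8-Z2-S4-B7-R1-C5-00: 9+20+19+9+21+13+28 = 119
00-S8-Z2-S4-B7-C5-R1-00: 9+20+19+9+27+13+15 = 112
00-S8-Z2-S4-R1-B7-C5-00: 9+20+19+28+21+27+28 = 152
00-S8-Z2-S4-R1-C5-B7-00: 9+20+19+28+13+27+6 = 122
00-S8-Z2-S4-C5-B7-R1-00: 9+20+19+18+27+21+15 = 129
00-S8-Z2-S4-C5-R1-B7-00: 9+20+19+18+13+21+6 = 106
00-S8-Z2-B7-S4-R1-C5-00: 9+20+10+9+28+13+28 = 117
00-S8-Z2-B7-S4-C5-R1-00: 9+20+10+9+18+13+15 = 94
… (352 more)
00-S8-R1-C5-S4-Z2-B7-00: 9+6+13+18+19+10+6 = 81  ← best
The minimum is 81.
One optimal route: 00 → S8 → R1 → C5 → S4 → Z2 → B7 → 00 (or its reverse).

Minimum total distance: 81 miles.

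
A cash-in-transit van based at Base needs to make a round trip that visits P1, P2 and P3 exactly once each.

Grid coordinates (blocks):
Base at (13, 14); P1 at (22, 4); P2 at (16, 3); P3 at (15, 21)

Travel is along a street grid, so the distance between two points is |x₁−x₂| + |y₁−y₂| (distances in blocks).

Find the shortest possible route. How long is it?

Minimum total distance: 54 blocks.

Base-P1-P2-P3-Base: 19+7+19+9 = 54
Base-P1-P3-P2-Base: 19+24+19+14 = 76
Base-P2-P1-P3-Base: 14+7+24+9 = 54
The minimum is 54.
One optimal route: Base → P1 → P2 → P3 → Base (or its reverse).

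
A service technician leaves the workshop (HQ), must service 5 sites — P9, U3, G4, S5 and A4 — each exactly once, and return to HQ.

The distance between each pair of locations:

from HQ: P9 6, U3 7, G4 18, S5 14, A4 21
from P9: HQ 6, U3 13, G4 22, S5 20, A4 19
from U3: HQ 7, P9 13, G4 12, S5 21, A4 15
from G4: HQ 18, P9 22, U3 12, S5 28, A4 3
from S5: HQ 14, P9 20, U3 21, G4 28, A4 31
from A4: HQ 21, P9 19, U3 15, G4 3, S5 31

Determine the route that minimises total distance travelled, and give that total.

HQ - P9 - U3 - G4 - S5 - A4 - HQ: 6+13+12+28+31+21 = 111
HQ - P9 - U3 - G4 - A4 - S5 - HQ: 6+13+12+3+31+14 = 79
HQ - P9 - U3 - S5 - G4 - A4 - HQ: 6+13+21+28+3+21 = 92
HQ - P9 - U3 - S5 - A4 - G4 - HQ: 6+13+21+31+3+18 = 92
HQ - P9 - U3 - A4 - G4 - S5 - HQ: 6+13+15+3+28+14 = 79
HQ - P9 - U3 - A4 - S5 - G4 - HQ: 6+13+15+31+28+18 = 111
HQ - P9 - G4 - U3 - S5 - A4 - HQ: 6+22+12+21+31+21 = 113
HQ - P9 - G4 - U3 - A4 - S5 - HQ: 6+22+12+15+31+14 = 100
HQ - P9 - G4 - S5 - U3 - A4 - HQ: 6+22+28+21+15+21 = 113
HQ - P9 - G4 - S5 - A4 - U3 - HQ: 6+22+28+31+15+7 = 109
HQ - P9 - G4 - A4 - U3 - S5 - HQ: 6+22+3+15+21+14 = 81
HQ - P9 - G4 - A4 - S5 - U3 - HQ: 6+22+3+31+21+7 = 90
HQ - P9 - S5 - U3 - G4 - A4 - HQ: 6+20+21+12+3+21 = 83
HQ - P9 - S5 - U3 - A4 - G4 - HQ: 6+20+21+15+3+18 = 83
… (46 more)
HQ - P9 - A4 - G4 - U3 - S5 - HQ: 6+19+3+12+21+14 = 75  ← best
The minimum is 75.
One optimal route: HQ → P9 → A4 → G4 → U3 → S5 → HQ (or its reverse).

Shortest round trip = 75.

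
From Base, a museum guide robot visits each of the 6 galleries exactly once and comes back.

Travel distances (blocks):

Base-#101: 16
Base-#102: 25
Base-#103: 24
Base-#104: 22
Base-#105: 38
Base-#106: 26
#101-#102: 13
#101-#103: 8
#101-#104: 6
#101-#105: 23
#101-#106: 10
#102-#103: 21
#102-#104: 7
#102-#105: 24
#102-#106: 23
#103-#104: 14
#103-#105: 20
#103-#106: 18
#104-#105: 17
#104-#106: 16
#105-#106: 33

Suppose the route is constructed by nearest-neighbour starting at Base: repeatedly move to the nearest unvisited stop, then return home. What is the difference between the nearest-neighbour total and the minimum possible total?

26 blocks longer than the optimal tour.

From Base: #101=16, #104=22, #103=24, #102=25, #106=26, #105=38 → choose #101 (16).
From #101: #104=6, #103=8, #106=10, #102=13, #105=23 → choose #104 (6).
From #104: #102=7, #103=14, #106=16, #105=17 → choose #102 (7).
From #102: #103=21, #106=23, #105=24 → choose #103 (21).
From #103: #106=18, #105=20 → choose #106 (18).
From #106: #105=33 → choose #105 (33).
NN route Base → #101 → #104 → #102 → #103 → #106 → #105 → Base costs 139.
Optimal: Base → #101 → #106 → #103 → #105 → #104 → #102 → Base costs 113 (by enumerating all 360 distinct tours).
Excess = 139 − 113 = 26.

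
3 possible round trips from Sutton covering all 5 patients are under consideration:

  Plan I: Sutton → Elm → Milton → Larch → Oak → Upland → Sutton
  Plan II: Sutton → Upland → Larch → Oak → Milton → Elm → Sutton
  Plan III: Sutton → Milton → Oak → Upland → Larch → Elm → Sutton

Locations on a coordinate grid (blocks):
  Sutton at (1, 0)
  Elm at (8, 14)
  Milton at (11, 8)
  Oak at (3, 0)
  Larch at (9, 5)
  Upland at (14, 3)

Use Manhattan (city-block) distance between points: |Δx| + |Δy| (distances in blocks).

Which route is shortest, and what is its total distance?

76 blocks — Plan I is the shortest.

Plan I: 21 + 9 + 5 + 11 + 14 + 16 = 76
Plan II: 16 + 7 + 11 + 16 + 9 + 21 = 80
Plan III: 18 + 16 + 14 + 7 + 10 + 21 = 86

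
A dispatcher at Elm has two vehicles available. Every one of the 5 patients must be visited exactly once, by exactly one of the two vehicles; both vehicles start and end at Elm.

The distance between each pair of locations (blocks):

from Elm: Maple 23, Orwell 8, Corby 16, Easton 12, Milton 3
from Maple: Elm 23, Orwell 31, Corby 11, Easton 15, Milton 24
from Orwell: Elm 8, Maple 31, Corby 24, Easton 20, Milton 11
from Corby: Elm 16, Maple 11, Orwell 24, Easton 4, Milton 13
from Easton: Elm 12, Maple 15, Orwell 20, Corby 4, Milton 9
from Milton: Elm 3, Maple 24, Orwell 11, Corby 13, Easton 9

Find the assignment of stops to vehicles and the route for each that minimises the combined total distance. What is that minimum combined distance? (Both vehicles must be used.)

Check every non-empty split of the stops between the two vehicles; for each half take its own optimal tour:
  {Maple} + {Orwell, Corby, Easton, Milton}: 46 + 48 = 94
  {Orwell} + {Maple, Corby, Easton, Milton}: 16 + 50 = 66
  {Maple, Orwell} + {Corby, Easton, Milton}: 62 + 32 = 94
  {Corby} + {Maple, Orwell, Easton, Milton}: 32 + 66 = 98
  {Maple, Corby} + {Orwell, Easton, Milton}: 50 + 40 = 90
  {Orwell, Corby} + {Maple, Easton, Milton}: 48 + 50 = 98
  … (15 splits in total)
Best: vehicle 1 Elm → Orwell → Elm = 16; vehicle 2 Elm → Maple → Corby → Easton → Milton → Elm = 50; combined 66.

Minimum combined distance: 66 blocks.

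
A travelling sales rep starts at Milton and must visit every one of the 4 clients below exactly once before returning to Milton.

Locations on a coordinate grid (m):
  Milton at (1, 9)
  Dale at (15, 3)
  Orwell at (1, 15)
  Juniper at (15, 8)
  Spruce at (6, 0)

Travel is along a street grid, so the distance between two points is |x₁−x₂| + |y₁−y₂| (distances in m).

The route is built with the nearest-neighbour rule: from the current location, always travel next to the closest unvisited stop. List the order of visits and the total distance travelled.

From Milton: distances to unvisited — Orwell=6, Spruce=14, Juniper=15, Dale=20. Nearest is Orwell (6).
From Orwell: distances to unvisited — Spruce=20, Juniper=21, Dale=26. Nearest is Spruce (20).
From Spruce: distances to unvisited — Dale=12, Juniper=17. Nearest is Dale (12).
From Dale: distances to unvisited — Juniper=5. Nearest is Juniper (5).
Return Juniper→Milton: 15.
Total = 6 + 20 + 12 + 5 + 15 = 58.

Nearest-neighbour total = 58 m; route Milton → Orwell → Spruce → Dale → Juniper → Milton.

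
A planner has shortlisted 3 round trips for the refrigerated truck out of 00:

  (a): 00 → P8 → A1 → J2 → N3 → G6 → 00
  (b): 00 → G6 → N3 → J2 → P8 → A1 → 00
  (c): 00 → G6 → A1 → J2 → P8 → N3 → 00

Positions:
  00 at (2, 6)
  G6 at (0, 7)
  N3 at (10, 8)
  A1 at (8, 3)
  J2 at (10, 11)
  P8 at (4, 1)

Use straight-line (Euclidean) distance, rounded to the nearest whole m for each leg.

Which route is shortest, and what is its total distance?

32 m — (a) is the shortest.

(a): 5 + 4 + 8 + 3 + 10 + 2 = 32
(b): 2 + 10 + 3 + 12 + 4 + 7 = 38
(c): 2 + 9 + 8 + 12 + 9 + 8 = 48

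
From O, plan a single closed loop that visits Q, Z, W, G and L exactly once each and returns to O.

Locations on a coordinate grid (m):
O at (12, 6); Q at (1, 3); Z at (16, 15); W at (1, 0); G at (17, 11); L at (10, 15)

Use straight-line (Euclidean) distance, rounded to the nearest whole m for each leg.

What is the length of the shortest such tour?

O→Q→Z→W→G→L→O: 11+19+21+19+8+9 = 87
O→Q→Z→W→L→G→O: 11+19+21+17+8+7 = 83
O→Q→Z→G→W→L→O: 11+19+4+19+17+9 = 79
O→Q→Z→G→L→W→O: 11+19+4+8+17+13 = 72
O→Q→Z→L→W→G→O: 11+19+6+17+19+7 = 79
O→Q→Z→L→G→W→O: 11+19+6+8+19+13 = 76
O→Q→W→Z→G→L→O: 11+3+21+4+8+9 = 56
O→Q→W→Z→L→G→O: 11+3+21+6+8+7 = 56
O→Q→W→G→Z→L→O: 11+3+19+4+6+9 = 52
O→Q→W→G→L→Z→O: 11+3+19+8+6+10 = 57
O→Q→W→L→Z→G→O: 11+3+17+6+4+7 = 48
O→Q→W→L→G→Z→O: 11+3+17+8+4+10 = 53
O→Q→G→Z→W→L→O: 11+18+4+21+17+9 = 80
O→Q→G→Z→L→W→O: 11+18+4+6+17+13 = 69
… (46 more)
The minimum is 48.
One optimal route: O → Q → W → L → Z → G → O (or its reverse).

48 m — the shortest possible round trip.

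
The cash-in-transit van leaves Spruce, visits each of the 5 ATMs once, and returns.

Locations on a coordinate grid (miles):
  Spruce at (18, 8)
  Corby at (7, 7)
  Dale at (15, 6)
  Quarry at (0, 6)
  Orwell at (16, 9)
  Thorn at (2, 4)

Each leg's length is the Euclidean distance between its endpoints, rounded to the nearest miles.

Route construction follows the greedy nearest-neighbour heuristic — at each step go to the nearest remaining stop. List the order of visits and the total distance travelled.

Nearest-neighbour total = 40 miles; route Spruce → Orwell → Dale → Corby → Thorn → Quarry → Spruce.

At Spruce the remaining stops are Orwell 2, Dale 4, Corby 11, Thorn 16, Quarry 18; go to Orwell.
At Orwell the remaining stops are Dale 3, Corby 9, Thorn 15, Quarry 16; go to Dale.
At Dale the remaining stops are Corby 8, Thorn 13, Quarry 15; go to Corby.
At Corby the remaining stops are Thorn 6, Quarry 7; go to Thorn.
At Thorn the remaining stops are Quarry 3; go to Quarry.
Return Quarry→Spruce: 18.
Total = 2 + 3 + 8 + 6 + 3 + 18 = 40.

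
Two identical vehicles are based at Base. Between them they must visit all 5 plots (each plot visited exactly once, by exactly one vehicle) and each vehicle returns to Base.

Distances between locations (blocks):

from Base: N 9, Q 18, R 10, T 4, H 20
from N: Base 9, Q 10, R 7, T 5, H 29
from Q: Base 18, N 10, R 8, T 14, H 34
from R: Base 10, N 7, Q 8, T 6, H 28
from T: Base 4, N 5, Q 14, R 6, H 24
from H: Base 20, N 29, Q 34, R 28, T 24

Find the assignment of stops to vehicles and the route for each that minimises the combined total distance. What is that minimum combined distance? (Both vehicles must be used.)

77 blocks — the smallest possible combined total.

There are 2^4 − 1 = 15 ways to divide the 5 stops into two non-empty groups. For each, the best each vehicle can do is its own shortest tour through its group:
  {N} + {Q, R, T, H}: 18 + 72 = 90
  {Q} + {N, R, T, H}: 36 + 64 = 100
  {N, Q} + {R, T, H}: 37 + 58 = 95
  {R} + {N, Q, T, H}: 20 + 73 = 93
  {N, R} + {Q, T, H}: 26 + 72 = 98
  {Q, R} + {N, T, H}: 36 + 58 = 94
  … (15 splits in total)
  {N, Q, R, T} + {H}: 37 + 40 = 77  ← best
Best: vehicle 1 Base → N → Q → R → T → Base = 37; vehicle 2 Base → H → Base = 40; combined 77.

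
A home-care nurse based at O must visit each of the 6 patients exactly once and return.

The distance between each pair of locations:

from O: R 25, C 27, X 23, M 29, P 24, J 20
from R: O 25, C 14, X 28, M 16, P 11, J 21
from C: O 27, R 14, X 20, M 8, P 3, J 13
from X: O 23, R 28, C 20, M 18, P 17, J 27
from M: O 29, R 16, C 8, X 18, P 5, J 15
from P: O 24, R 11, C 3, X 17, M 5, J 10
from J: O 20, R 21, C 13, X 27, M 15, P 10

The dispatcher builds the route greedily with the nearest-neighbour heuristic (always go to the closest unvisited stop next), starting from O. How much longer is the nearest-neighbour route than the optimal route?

Excess over optimum: 4.

From O: J=20, X=23, P=24, R=25, C=27, M=29 → choose J (20).
From J: P=10, C=13, M=15, R=21, X=27 → choose P (10).
From P: C=3, M=5, R=11, X=17 → choose C (3).
From C: M=8, R=14, X=20 → choose M (8).
From M: R=16, X=18 → choose R (16).
From R: X=28 → choose X (28).
NN route O → J → P → C → M → R → X → O costs 108.
Optimal: O → X → M → R → C → P → J → O costs 104 (by enumerating all 360 distinct tours).
Excess = 108 − 104 = 4.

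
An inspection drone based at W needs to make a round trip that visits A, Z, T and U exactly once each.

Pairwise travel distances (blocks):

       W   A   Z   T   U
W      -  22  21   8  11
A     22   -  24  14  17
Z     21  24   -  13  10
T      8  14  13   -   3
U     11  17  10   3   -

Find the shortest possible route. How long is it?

With 4 stops there are 4!/2 = 12 distinct round trips (a route and its reverse cost the same).
W→A→Z→T→U→W: 22+24+13+3+11 = 73
W→A→Z→U→T→W: 22+24+10+3+8 = 67
W→A→T→Z→U→W: 22+14+13+10+11 = 70
W→A→T→U→Z→W: 22+14+3+10+21 = 70
W→A→U→Z→T→W: 22+17+10+13+8 = 70
W→A→U→T→Z→W: 22+17+3+13+21 = 76
W→Z→A→T→U→W: 21+24+14+3+11 = 73
W→Z→A→U→T→W: 21+24+17+3+8 = 73
W→Z→T→A→U→W: 21+13+14+17+11 = 76
W→Z→U→A→T→W: 21+10+17+14+8 = 70
W→T→A→Z→U→W: 8+14+24+10+11 = 67
W→T→Z→A→U→W: 8+13+24+17+11 = 73
The minimum is 67.
One optimal route: W → A → Z → U → T → W (or its reverse).

Shortest round trip = 67 blocks.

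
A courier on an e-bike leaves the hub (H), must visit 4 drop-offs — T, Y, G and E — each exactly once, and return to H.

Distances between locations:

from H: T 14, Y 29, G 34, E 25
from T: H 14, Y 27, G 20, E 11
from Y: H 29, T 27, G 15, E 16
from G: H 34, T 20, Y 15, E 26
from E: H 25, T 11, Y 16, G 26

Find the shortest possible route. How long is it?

With 4 stops there are 4!/2 = 12 distinct round trips (a route and its reverse cost the same).
H→T→Y→G→E→H: 14+27+15+26+25 = 107
H→T→Y→E→G→H: 14+27+16+26+34 = 117
H→T→G→Y→E→H: 14+20+15+16+25 = 90
H→T→G→E→Y→H: 14+20+26+16+29 = 105
H→T→E→Y→G→H: 14+11+16+15+34 = 90
H→T→E→G→Y→H: 14+11+26+15+29 = 95
H→Y→T→G→E→H: 29+27+20+26+25 = 127
H→Y→T→E→G→H: 29+27+11+26+34 = 127
H→Y→G→T→E→H: 29+15+20+11+25 = 100
H→Y→E→T→G→H: 29+16+11+20+34 = 110
H→G→T→Y→E→H: 34+20+27+16+25 = 122
H→G→Y→T→E→H: 34+15+27+11+25 = 112
The minimum is 90.
One optimal route: H → T → G → Y → E → H (or its reverse).

Minimum total distance: 90.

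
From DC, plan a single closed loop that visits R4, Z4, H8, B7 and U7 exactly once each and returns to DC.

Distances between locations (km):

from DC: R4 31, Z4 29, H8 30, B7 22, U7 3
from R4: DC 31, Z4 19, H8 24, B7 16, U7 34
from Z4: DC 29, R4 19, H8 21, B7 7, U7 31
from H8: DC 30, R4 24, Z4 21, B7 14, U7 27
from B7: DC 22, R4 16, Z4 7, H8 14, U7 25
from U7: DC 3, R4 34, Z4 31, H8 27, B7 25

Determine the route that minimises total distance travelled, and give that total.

DC→R4→Z4→H8→B7→U7→DC: 31+19+21+14+25+3 = 113
DC→R4→Z4→H8→U7→B7→DC: 31+19+21+27+25+22 = 145
DC→R4→Z4→B7→H8→U7→DC: 31+19+7+14+27+3 = 101
DC→R4→Z4→B7→U7→H8→DC: 31+19+7+25+27+30 = 139
DC→R4→Z4→U7→H8→B7→DC: 31+19+31+27+14+22 = 144
DC→R4→Z4→U7→B7→H8→DC: 31+19+31+25+14+30 = 150
DC→R4→H8→Z4→B7→U7→DC: 31+24+21+7+25+3 = 111
DC→R4→H8→Z4→U7→B7→DC: 31+24+21+31+25+22 = 154
DC→R4→H8→B7→Z4→U7→DC: 31+24+14+7+31+3 = 110
DC→R4→H8→B7→U7→Z4→DC: 31+24+14+25+31+29 = 154
DC→R4→H8→U7→Z4→B7→DC: 31+24+27+31+7+22 = 142
DC→R4→H8→U7→B7→Z4→DC: 31+24+27+25+7+29 = 143
DC→R4→B7→Z4→H8→U7→DC: 31+16+7+21+27+3 = 105
DC→R4→B7→Z4→U7→H8→DC: 31+16+7+31+27+30 = 142
… (46 more)
The minimum is 101.
One optimal route: DC → R4 → Z4 → B7 → H8 → U7 → DC (or its reverse).

Minimum total distance: 101 km.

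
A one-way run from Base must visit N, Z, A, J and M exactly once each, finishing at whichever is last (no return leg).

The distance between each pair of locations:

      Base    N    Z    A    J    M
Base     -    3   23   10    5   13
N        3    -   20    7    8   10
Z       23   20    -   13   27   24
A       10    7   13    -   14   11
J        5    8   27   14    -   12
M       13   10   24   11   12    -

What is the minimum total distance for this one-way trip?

Shortest open route: 47.

There are 5! = 120 possible orderings.
Base - N - Z - A - J - M: 3+20+13+14+12 = 62
Base - N - Z - A - M - J: 3+20+13+11+12 = 59
Base - N - Z - J - A - M: 3+20+27+14+11 = 75
Base - N - Z - J - M - A: 3+20+27+12+11 = 73
Base - N - Z - M - A - J: 3+20+24+11+14 = 72
Base - N - Z - M - J - A: 3+20+24+12+14 = 73
Base - N - A - Z - J - M: 3+7+13+27+12 = 62
Base - N - A - Z - M - J: 3+7+13+24+12 = 59
Base - N - A - J - Z - M: 3+7+14+27+24 = 75
Base - N - A - J - M - Z: 3+7+14+12+24 = 60
Base - N - A - M - Z - J: 3+7+11+24+27 = 72
Base - N - A - M - J - Z: 3+7+11+12+27 = 60
Base - N - J - Z - A - M: 3+8+27+13+11 = 62
Base - N - J - Z - M - A: 3+8+27+24+11 = 73
… (106 more)
Base - N - J - M - A - Z: 3+8+12+11+13 = 47  ← best
The minimum is 47.
One shortest path: Base → N → J → M → A → Z.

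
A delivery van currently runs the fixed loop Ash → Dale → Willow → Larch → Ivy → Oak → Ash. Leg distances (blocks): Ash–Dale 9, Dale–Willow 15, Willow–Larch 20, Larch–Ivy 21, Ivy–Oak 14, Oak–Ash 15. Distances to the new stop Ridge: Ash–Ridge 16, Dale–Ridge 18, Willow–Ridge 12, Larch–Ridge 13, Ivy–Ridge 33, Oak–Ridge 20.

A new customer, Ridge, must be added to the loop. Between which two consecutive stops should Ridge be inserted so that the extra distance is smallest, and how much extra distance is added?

Insertion cost between consecutive stops i–j is d(i,Ridge) + d(Ridge,j) − d(i,j):
  between Ash and Dale: 16 + 18 − 9 = 25
  between Dale and Willow: 18 + 12 − 15 = 15
  between Willow and Larch: 12 + 13 − 20 = 5
  between Larch and Ivy: 13 + 33 − 21 = 25
  between Ivy and Oak: 33 + 20 − 14 = 39
  between Oak and Ash: 20 + 16 − 15 = 21
Cheapest insertion is between Willow and Larch, adding 5.
New total = 94 + 5 = 99.

Minimum extra distance: 5 blocks, inserting Ridge between Willow and Larch.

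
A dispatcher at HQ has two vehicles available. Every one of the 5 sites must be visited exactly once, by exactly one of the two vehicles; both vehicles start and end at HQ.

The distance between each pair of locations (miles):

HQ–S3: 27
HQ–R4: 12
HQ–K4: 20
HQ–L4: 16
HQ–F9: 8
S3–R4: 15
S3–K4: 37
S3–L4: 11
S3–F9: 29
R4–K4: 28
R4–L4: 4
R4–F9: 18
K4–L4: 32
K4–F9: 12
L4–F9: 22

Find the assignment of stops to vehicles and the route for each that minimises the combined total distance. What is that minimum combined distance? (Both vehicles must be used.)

94 miles — the smallest possible combined total.

Check every non-empty split of the stops between the two vehicles; for each half take its own optimal tour:
  {S3} + {R4, K4, L4, F9}: 54 + 68 = 122
  {R4} + {S3, K4, L4, F9}: 24 + 84 = 108
  {S3, R4} + {K4, L4, F9}: 54 + 68 = 122
  {K4} + {S3, R4, L4, F9}: 40 + 64 = 104
  {S3, K4} + {R4, L4, F9}: 84 + 46 = 130
  {R4, K4} + {S3, L4, F9}: 60 + 64 = 124
  … (15 splits in total)
  {S3, R4, L4} + {K4, F9}: 54 + 40 = 94  ← best
Best: vehicle 1 HQ → S3 → L4 → R4 → HQ = 54; vehicle 2 HQ → K4 → F9 → HQ = 40; combined 94.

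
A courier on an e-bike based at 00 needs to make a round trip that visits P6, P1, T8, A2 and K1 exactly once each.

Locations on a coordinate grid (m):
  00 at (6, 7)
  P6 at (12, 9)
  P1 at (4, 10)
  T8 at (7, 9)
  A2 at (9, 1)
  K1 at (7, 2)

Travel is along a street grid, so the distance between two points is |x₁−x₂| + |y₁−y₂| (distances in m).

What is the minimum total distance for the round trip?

Shortest round trip = 34 m.

00 → P6 → P1 → T8 → A2 → K1 → 00: 8+9+4+10+3+6 = 40
00 → P6 → P1 → T8 → K1 → A2 → 00: 8+9+4+7+3+9 = 40
00 → P6 → P1 → A2 → T8 → K1 → 00: 8+9+14+10+7+6 = 54
00 → P6 → P1 → A2 → K1 → T8 → 00: 8+9+14+3+7+3 = 44
00 → P6 → P1 → K1 → T8 → A2 → 00: 8+9+11+7+10+9 = 54
00 → P6 → P1 → K1 → A2 → T8 → 00: 8+9+11+3+10+3 = 44
00 → P6 → T8 → P1 → A2 → K1 → 00: 8+5+4+14+3+6 = 40
00 → P6 → T8 → P1 → K1 → A2 → 00: 8+5+4+11+3+9 = 40
00 → P6 → T8 → A2 → P1 → K1 → 00: 8+5+10+14+11+6 = 54
00 → P6 → T8 → A2 → K1 → P1 → 00: 8+5+10+3+11+5 = 42
00 → P6 → T8 → K1 → P1 → A2 → 00: 8+5+7+11+14+9 = 54
00 → P6 → T8 → K1 → A2 → P1 → 00: 8+5+7+3+14+5 = 42
00 → P6 → A2 → P1 → T8 → K1 → 00: 8+11+14+4+7+6 = 50
00 → P6 → A2 → P1 → K1 → T8 → 00: 8+11+14+11+7+3 = 54
… (46 more)
00 → P1 → T8 → P6 → A2 → K1 → 00: 5+4+5+11+3+6 = 34  ← best
The minimum is 34.
One optimal route: 00 → P1 → T8 → P6 → A2 → K1 → 00 (or its reverse).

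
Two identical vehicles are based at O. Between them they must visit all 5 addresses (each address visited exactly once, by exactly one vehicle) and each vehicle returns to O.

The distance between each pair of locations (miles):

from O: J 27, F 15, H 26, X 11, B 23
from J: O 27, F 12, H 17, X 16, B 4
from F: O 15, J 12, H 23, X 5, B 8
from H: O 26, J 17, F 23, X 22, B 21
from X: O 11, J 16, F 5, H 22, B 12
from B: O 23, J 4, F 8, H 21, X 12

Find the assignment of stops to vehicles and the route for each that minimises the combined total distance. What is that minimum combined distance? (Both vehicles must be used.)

92 miles — the smallest possible combined total.

Check every non-empty split of the stops between the two vehicles; for each half take its own optimal tour:
  {J} + {F, H, X, B}: 54 + 71 = 125
  {F} + {J, H, X, B}: 30 + 70 = 100
  {J, F} + {H, X, B}: 54 + 70 = 124
  {H} + {J, F, X, B}: 52 + 54 = 106
  {J, H} + {F, X, B}: 70 + 46 = 116
  {F, H} + {J, X, B}: 64 + 54 = 118
  … (15 splits in total)
  {X} + {J, F, H, B}: 22 + 70 = 92  ← best
Best: vehicle 1 O → X → O = 22; vehicle 2 O → F → B → J → H → O = 70; combined 92.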